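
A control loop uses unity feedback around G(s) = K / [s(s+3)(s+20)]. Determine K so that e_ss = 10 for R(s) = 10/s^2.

60

System type = 1 (one pole at s=0).
K_v = lim_{s→0} s·G(s) = K / (3·20) = (1/60)·K.
e_ss = 10/K_v = 10 ⇒ K_v = 1 ⇒ K = 1/(1/60) = 60.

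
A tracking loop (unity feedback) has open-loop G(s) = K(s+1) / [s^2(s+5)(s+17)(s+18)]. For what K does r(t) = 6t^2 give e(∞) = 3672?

5

G(s) has two factors of s in the denominator, so the system is type 2.
K_a = lim_{s→0} s^2·G(s) = K·1 / (5·17·18) = (1/1530)·K.
e_ss = 12/K_a = 3672 ⇒ K_a = 1/306 ⇒ K = (1/306)/(1/1530) = 5.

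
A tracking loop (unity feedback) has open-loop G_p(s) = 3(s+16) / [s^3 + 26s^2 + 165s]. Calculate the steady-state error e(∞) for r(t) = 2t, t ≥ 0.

6.875

Factoring s from the denominator leaves a polynomial with constant term 165, so the system is type 1.
K_v = lim_{s→0} s·G_p(s) = 3·16 / 165 = 16/55.
e_ss = 2/K_v = 2/(16/55) = 6.875.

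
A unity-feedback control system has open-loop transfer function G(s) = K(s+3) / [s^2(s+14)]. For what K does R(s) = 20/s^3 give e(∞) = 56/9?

The open loop has two poles at the origin → type 2 system.
K_a = lim_{s→0} s^2·G(s) = K·3 / (14) = (3/14)·K.
e_ss = 20/K_a = 56/9 ⇒ K_a = 45/14 ⇒ K = (45/14)/(3/14) = 15.

15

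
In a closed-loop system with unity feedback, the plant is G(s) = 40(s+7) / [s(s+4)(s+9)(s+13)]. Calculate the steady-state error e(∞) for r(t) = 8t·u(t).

One free integrator in G(s): this is a type 1 system.
K_v = lim_{s→0} s·G(s) = 40·7 / (4·9·13) = 70/117.
e_ss = 8/K_v = 8/(70/117) = 468/35.

468/35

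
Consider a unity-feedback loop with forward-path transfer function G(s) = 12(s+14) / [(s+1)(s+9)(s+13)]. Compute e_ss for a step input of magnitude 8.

312/95

The open loop has no poles at the origin → type 0 system.
K_p = lim_{s→0} G(s) = 12·14 / (1·9·13) = 56/39.
e_ss = 8/(1 + K_p) = 8/(95/39) = 312/95.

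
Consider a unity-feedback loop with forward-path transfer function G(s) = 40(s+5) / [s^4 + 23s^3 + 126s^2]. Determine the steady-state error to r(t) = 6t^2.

7.56

Factoring s^2 from the denominator leaves a polynomial with constant term 126, so the system is type 2.
K_a = lim_{s→0} s^2·G(s) = 40·5 / 126 = 100/63.
r(t) = 6t^2 gives R(s) = 12/s^3.
e_ss = 12/K_a = 12/(100/63) = 7.56.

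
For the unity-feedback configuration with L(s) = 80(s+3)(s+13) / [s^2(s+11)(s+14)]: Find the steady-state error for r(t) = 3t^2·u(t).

77/260

L(s) has two factors of s in the denominator, so the system is type 2.
K_a = lim_{s→0} s^2·L(s) = 80·3·13 / (11·14) = 1560/77.
r(t) = 3t^2 gives R(s) = 6/s^3.
e_ss = 6/K_a = 6/(1560/77) = 77/260.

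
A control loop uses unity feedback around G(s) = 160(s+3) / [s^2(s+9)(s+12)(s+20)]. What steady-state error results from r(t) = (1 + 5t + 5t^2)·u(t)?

System type = 2 (two poles at s=0). By superposition:
  • 1: tracked with zero error.
  • 5t: tracked with zero error.
  • 5t^2: e_ss = 10/K_a with K_a=2/9 → 45.
Total e_ss = 45.

45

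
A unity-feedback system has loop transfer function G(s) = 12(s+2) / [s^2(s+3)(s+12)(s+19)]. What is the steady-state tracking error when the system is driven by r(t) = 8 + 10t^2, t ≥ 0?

System type = 2 (two poles at s=0). Taking each input component in turn:
  • 8: tracked with zero error.
  • 10t^2: e_ss = 20/K_a with K_a=2/57 → 570.
Total e_ss = 570.

570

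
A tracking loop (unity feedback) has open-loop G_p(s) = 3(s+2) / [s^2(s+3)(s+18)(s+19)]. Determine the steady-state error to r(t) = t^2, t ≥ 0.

G_p(s) has two factors of s in the denominator, so the system is type 2.
K_a = lim_{s→0} s^2·G_p(s) = 3·2 / (3·18·19) = 1/171.
r(t) = t^2 gives R(s) = 2/s^3.
e_ss = 2/K_a = 2/(1/171) = 342.

342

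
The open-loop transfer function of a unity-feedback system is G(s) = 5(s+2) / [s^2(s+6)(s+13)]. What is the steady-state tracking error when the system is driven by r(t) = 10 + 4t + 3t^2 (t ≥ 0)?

46.8

G(s) has two factors of s in the denominator, so the system is type 2. By superposition:
  • 10: tracked with zero error.
  • 4t: tracked with zero error.
  • 3t^2: e_ss = 6/K_a with K_a=5/39 → 46.8.
Total e_ss = 46.8.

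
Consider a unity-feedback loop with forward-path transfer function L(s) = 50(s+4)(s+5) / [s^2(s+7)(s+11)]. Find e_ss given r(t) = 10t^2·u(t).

1.54

L(s) has two factors of s in the denominator, so the system is type 2.
K_a = lim_{s→0} s^2·L(s) = 50·4·5 / (7·11) = 1000/77.
r(t) = 10t^2 gives R(s) = 20/s^3.
e_ss = 20/K_a = 20/(1000/77) = 1.54.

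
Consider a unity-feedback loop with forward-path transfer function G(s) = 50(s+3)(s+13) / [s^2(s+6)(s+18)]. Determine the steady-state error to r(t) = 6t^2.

Two free integrators in G(s): this is a type 2 system.
K_a = lim_{s→0} s^2·G(s) = 50·3·13 / (6·18) = 325/18.
r(t) = 6t^2 gives R(s) = 12/s^3.
e_ss = 12/K_a = 12/(325/18) = 216/325.

216/325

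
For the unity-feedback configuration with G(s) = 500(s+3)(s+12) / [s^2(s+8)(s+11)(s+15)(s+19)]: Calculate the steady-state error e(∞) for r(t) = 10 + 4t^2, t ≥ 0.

836/75

G(s) has two factors of s in the denominator, so the system is type 2. Taking each input component in turn:
  • 10: tracked with zero error.
  • 4t^2: e_ss = 8/K_a with K_a=150/209 → 836/75.
Total e_ss = 836/75.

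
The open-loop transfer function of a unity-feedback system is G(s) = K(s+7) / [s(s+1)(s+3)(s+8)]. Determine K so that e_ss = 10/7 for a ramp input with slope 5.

12

G(s) has one factor of s in the denominator, so the system is type 1.
K_v = lim_{s→0} s·G(s) = K·7 / (1·3·8) = (7/24)·K.
e_ss = 5/K_v = 10/7 ⇒ K_v = 3.5 ⇒ K = 3.5/(7/24) = 12.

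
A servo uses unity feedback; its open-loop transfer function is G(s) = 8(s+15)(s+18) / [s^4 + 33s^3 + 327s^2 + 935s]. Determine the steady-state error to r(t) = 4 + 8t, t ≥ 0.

187/54

Factoring s from the denominator leaves a polynomial with constant term 935, so the system is type 1. Treating each term separately:
  • 4: tracked with zero error.
  • 8t: e_ss = 8/K_v with K_v=432/187 → 187/54.
Total e_ss = 187/54.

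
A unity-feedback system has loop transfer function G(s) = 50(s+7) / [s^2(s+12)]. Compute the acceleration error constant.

The open loop has two poles at the origin → type 2 system.
K_a = lim_{s→0} s^2·G(s) = 50·7 / (12) = 175/6.

175/6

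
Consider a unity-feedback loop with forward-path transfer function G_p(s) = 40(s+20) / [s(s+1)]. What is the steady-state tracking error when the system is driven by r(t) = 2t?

0.0025

G_p(s) has one factor of s in the denominator, so the system is type 1.
K_v = lim_{s→0} s·G_p(s) = 40·20 / (1) = 800.
e_ss = 2/K_v = 2/800 = 0.0025.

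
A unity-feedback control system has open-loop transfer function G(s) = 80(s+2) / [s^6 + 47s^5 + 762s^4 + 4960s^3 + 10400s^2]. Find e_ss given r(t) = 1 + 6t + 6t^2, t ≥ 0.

780

Factoring s^2 from the denominator leaves a polynomial with constant term 10400, so the system is type 2. By superposition:
  • 1: tracked with zero error.
  • 6t: tracked with zero error.
  • 6t^2: e_ss = 12/K_a with K_a=1/65 → 780.
Total e_ss = 780.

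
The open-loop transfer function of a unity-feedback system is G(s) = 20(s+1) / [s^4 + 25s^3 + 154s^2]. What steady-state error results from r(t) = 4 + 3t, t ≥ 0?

0

Factoring s^2 from the denominator leaves a polynomial with constant term 154, so the system is type 2. Treating each term separately:
  • 4: tracked with zero error.
  • 3t: tracked with zero error.
Total e_ss = 0.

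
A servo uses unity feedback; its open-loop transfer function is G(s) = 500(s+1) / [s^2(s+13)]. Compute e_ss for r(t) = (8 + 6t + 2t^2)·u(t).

G(s) has two factors of s in the denominator, so the system is type 2. Taking each input component in turn:
  • 8: tracked with zero error.
  • 6t: tracked with zero error.
  • 2t^2: e_ss = 4/K_a with K_a=500/13 → 0.104.
Total e_ss = 0.104.

0.104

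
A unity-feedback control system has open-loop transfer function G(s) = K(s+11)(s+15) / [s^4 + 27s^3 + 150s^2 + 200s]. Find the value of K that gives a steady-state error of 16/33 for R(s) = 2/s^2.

5

Factoring s from the denominator leaves a polynomial with constant term 200, so the system is type 1.
K_v = lim_{s→0} s·G(s) = K·11·15 / 200 = 0.825·K.
e_ss = 2/K_v = 16/33 ⇒ K_v = 4.125 ⇒ K = 4.125/0.825 = 5.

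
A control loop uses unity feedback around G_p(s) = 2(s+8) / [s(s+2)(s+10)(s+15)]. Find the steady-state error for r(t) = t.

18.75

G_p(s) has one factor of s in the denominator, so the system is type 1.
K_v = lim_{s→0} s·G_p(s) = 2·8 / (2·10·15) = 4/75.
e_ss = 1/K_v = 1/(4/75) = 18.75.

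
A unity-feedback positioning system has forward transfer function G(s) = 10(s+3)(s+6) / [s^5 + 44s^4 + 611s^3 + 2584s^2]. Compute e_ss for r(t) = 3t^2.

1292/15

The denominator has no term below 2584s^2 — 2 poles at s=0, type 2.
K_a = lim_{s→0} s^2·G(s) = 10·3·6 / 2584 = 45/646.
r(t) = 3t^2 gives R(s) = 6/s^3.
e_ss = 6/K_a = 6/(45/646) = 1292/15.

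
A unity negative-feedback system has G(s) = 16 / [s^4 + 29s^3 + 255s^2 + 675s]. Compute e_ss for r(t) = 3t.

Lowest-order denominator term is 675s, so the open loop has 1 pole at the origin → type 1 system.
K_v = lim_{s→0} s·G(s) = 16 / 675 = 16/675.
e_ss = 3/K_v = 3/(16/675) = 126.5625.

126.5625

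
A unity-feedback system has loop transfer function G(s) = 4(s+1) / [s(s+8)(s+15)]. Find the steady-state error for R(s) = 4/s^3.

System type = 1 (one pole at s=0).
K_a = lim_{s→0} s^2·G(s) = 0; the steady-state error to this parabolic input grows without bound.

infinity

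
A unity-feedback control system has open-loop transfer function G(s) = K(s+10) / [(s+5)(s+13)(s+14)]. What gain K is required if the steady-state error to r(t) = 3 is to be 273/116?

System type = 0 (no poles at s=0).
K_p = lim_{s→0} G(s) = K·10 / (5·13·14) = (1/91)·K.
e_ss = 3/(1 + K_p) = 273/116 ⇒ 1 + (1/91)·K = 116/91 ⇒ K = 25.

25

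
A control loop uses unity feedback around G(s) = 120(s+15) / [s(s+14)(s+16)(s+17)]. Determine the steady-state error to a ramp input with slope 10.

952/45

The open loop has one pole at the origin → type 1 system.
K_v = lim_{s→0} s·G(s) = 120·15 / (14·16·17) = 225/476.
e_ss = 10/K_v = 10/(225/476) = 952/45.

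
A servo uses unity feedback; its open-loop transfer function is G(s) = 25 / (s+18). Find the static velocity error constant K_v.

The open loop has no poles at the origin → type 0 system.
K_v = lim_{s→0} s·G(s) = 0 (the extra factor of s kills the finite limit).

0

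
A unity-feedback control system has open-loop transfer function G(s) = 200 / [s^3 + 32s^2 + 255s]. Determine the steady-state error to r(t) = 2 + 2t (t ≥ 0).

Lowest-order denominator term is 255s, so the open loop has 1 pole at the origin → type 1 system. Treating each term separately:
  • 2: tracked with zero error.
  • 2t: e_ss = 2/K_v with K_v=40/51 → 2.55.
Total e_ss = 2.55.

2.55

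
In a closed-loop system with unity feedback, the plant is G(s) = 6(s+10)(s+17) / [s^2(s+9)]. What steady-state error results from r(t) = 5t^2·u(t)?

G(s) has two factors of s in the denominator, so the system is type 2.
K_a = lim_{s→0} s^2·G(s) = 6·10·17 / (9) = 340/3.
r(t) = 5t^2 gives R(s) = 10/s^3.
e_ss = 10/K_a = 10/(340/3) = 3/34.

3/34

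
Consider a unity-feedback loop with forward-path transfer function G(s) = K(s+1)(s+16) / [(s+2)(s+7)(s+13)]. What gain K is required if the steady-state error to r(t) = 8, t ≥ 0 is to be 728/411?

The open loop has no poles at the origin → type 0 system.
K_p = lim_{s→0} G(s) = K·1·16 / (2·7·13) = (8/91)·K.
e_ss = 8/(1 + K_p) = 728/411 ⇒ 1 + (8/91)·K = 411/91 ⇒ K = 40.

40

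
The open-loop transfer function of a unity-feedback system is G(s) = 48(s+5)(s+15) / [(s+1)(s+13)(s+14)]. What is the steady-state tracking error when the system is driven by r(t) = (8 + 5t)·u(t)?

The open loop has no poles at the origin → type 0 system. By superposition:
  • 8: e_ss = 8/(1+K_p) with K_p=1800/91 → 728/1891.
  • 5t: a type-0 system cannot track it, e_ss → ∞.
The unbounded component dominates.

infinity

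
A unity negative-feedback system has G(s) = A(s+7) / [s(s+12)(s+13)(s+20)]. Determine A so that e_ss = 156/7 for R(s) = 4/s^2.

80

One free integrator in G(s): this is a type 1 system.
K_v = lim_{s→0} s·G(s) = A·7 / (12·13·20) = (7/3120)·A.
e_ss = 4/K_v = 156/7 ⇒ K_v = 7/39 ⇒ A = (7/39)/(7/3120) = 80.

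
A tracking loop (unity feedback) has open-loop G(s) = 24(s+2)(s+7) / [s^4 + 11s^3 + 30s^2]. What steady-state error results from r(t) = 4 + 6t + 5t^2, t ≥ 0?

The denominator has no term below 30s^2 — 2 poles at s=0, type 2. By superposition:
  • 4: tracked with zero error.
  • 6t: tracked with zero error.
  • 5t^2: e_ss = 10/K_a with K_a=11.2 → 25/28.
Total e_ss = 25/28.

25/28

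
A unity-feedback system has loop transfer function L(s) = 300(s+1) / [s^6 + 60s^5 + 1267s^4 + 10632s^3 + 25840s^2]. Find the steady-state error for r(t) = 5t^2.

2584/3

Factoring s^2 from the denominator leaves a polynomial with constant term 25840, so the system is type 2.
K_a = lim_{s→0} s^2·L(s) = 300·1 / 25840 = 15/1292.
r(t) = 5t^2 gives R(s) = 10/s^3.
e_ss = 10/K_a = 10/(15/1292) = 2584/3.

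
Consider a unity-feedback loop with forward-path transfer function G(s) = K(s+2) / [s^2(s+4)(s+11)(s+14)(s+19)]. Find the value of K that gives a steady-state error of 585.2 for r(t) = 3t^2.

60

Two free integrators in G(s): this is a type 2 system.
K_a = lim_{s→0} s^2·G(s) = K·2 / (4·11·14·19) = (1/5852)·K.
e_ss = 6/K_a = 585.2 ⇒ K_a = 15/1463 ⇒ K = (15/1463)/(1/5852) = 60.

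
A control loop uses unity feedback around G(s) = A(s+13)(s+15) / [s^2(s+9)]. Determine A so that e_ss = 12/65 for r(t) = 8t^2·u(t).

G(s) has two factors of s in the denominator, so the system is type 2.
K_a = lim_{s→0} s^2·G(s) = A·13·15 / (9) = (65/3)·A.
e_ss = 16/K_a = 12/65 ⇒ K_a = 260/3 ⇒ A = (260/3)/(65/3) = 4.

4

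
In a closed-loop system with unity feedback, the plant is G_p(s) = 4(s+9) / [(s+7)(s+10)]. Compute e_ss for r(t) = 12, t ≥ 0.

G_p(s) has no factors of s in the denominator, so the system is type 0.
K_p = lim_{s→0} G_p(s) = 4·9 / (7·10) = 18/35.
e_ss = 12/(1 + K_p) = 12/(53/35) = 420/53.

420/53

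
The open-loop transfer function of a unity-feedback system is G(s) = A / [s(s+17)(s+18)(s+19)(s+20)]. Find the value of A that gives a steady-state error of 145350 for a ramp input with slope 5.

4

The open loop has one pole at the origin → type 1 system.
K_v = lim_{s→0} s·G(s) = A / (17·18·19·20) = (1/116280)·A.
e_ss = 5/K_v = 145350 ⇒ K_v = 1/29070 ⇒ A = (1/29070)/(1/116280) = 4.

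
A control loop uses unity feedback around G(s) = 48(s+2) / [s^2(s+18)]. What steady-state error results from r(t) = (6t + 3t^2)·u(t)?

System type = 2 (two poles at s=0). Treating each term separately:
  • 6t: tracked with zero error.
  • 3t^2: e_ss = 6/K_a with K_a=16/3 → 1.125.
Total e_ss = 1.125.

1.125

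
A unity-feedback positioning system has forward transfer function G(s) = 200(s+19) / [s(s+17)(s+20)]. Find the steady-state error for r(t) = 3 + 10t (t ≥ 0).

The open loop has one pole at the origin → type 1 system. Treating each term separately:
  • 3: tracked with zero error.
  • 10t: e_ss = 10/K_v with K_v=190/17 → 17/19.
Total e_ss = 17/19.

17/19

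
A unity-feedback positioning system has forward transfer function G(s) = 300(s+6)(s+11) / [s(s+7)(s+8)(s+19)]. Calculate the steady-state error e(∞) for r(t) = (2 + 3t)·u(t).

133/825

System type = 1 (one pole at s=0). Taking each input component in turn:
  • 2: tracked with zero error.
  • 3t: e_ss = 3/K_v with K_v=2475/133 → 133/825.
Total e_ss = 133/825.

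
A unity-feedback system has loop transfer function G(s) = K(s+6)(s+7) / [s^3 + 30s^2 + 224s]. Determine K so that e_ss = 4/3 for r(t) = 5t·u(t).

The denominator has no term below 224s — 1 pole at s=0, type 1.
K_v = lim_{s→0} s·G(s) = K·6·7 / 224 = 0.1875·K.
e_ss = 5/K_v = 4/3 ⇒ K_v = 3.75 ⇒ K = 3.75/0.1875 = 20.

20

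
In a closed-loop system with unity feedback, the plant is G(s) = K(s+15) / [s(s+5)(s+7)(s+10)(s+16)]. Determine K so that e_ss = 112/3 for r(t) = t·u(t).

The open loop has one pole at the origin → type 1 system.
K_v = lim_{s→0} s·G(s) = K·15 / (5·7·10·16) = (3/1120)·K.
e_ss = 1/K_v = 112/3 ⇒ K_v = 3/112 ⇒ K = (3/112)/(3/1120) = 10.

10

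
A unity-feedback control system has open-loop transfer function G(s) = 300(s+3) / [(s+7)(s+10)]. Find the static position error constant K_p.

The open loop has no poles at the origin → type 0 system.
K_p = lim_{s→0} G(s) = 300·3 / (7·10) = 90/7.

90/7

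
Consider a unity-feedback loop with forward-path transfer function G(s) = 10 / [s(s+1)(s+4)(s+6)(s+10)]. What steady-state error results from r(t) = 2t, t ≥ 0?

System type = 1 (one pole at s=0).
K_v = lim_{s→0} s·G(s) = 10 / (1·4·6·10) = 1/24.
e_ss = 2/K_v = 2/(1/24) = 48.

48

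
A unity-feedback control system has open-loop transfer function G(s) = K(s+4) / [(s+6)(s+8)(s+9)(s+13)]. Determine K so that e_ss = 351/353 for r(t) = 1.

8

System type = 0 (no poles at s=0).
K_p = lim_{s→0} G(s) = K·4 / (6·8·9·13) = (1/1404)·K.
e_ss = 1/(1 + K_p) = 351/353 ⇒ 1 + (1/1404)·K = 353/351 ⇒ K = 8.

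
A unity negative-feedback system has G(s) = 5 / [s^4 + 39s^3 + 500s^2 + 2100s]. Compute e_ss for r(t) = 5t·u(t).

2100

Lowest-order denominator term is 2100s, so the open loop has 1 pole at the origin → type 1 system.
K_v = lim_{s→0} s·G(s) = 5 / 2100 = 1/420.
e_ss = 5/K_v = 5/(1/420) = 2100.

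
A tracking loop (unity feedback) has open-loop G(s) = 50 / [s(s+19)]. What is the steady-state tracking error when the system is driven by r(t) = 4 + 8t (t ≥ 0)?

3.04

System type = 1 (one pole at s=0). By superposition:
  • 4: tracked with zero error.
  • 8t: e_ss = 8/K_v with K_v=50/19 → 3.04.
Total e_ss = 3.04.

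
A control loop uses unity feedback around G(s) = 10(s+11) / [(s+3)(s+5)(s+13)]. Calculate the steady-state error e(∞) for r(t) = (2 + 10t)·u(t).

G(s) has no factors of s in the denominator, so the system is type 0. Treating each term separately:
  • 2: e_ss = 2/(1+K_p) with K_p=22/39 → 78/61.
  • 10t: a type-0 system cannot track it, e_ss → ∞.
The unbounded component dominates.

infinity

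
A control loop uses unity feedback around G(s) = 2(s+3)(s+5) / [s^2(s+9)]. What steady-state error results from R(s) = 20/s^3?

6

System type = 2 (two poles at s=0).
K_a = lim_{s→0} s^2·G(s) = 2·3·5 / (9) = 10/3.
r(t) = 10t^2 gives R(s) = 20/s^3.
e_ss = 20/K_a = 20/(10/3) = 6.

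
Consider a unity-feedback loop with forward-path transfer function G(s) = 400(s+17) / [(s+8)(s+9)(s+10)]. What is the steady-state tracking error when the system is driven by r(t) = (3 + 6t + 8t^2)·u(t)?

System type = 0 (no poles at s=0). Treating each term separately:
  • 3: e_ss = 3/(1+K_p) with K_p=85/9 → 27/94.
  • 6t: a type-0 system cannot track it, e_ss → ∞.
  • 8t^2: a type-0 system cannot track it, e_ss → ∞.
The unbounded component dominates.

infinity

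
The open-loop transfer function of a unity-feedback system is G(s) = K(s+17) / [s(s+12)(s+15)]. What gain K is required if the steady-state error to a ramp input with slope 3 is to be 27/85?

System type = 1 (one pole at s=0).
K_v = lim_{s→0} s·G(s) = K·17 / (12·15) = (17/180)·K.
e_ss = 3/K_v = 27/85 ⇒ K_v = 85/9 ⇒ K = (85/9)/(17/180) = 100.

100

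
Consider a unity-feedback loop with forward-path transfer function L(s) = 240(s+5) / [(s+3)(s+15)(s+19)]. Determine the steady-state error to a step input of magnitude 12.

The open loop has no poles at the origin → type 0 system.
K_p = lim_{s→0} L(s) = 240·5 / (3·15·19) = 80/57.
e_ss = 12/(1 + K_p) = 12/(137/57) = 684/137.

684/137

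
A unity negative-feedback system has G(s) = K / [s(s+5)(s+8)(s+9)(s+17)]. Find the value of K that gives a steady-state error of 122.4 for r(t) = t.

G(s) has one factor of s in the denominator, so the system is type 1.
K_v = lim_{s→0} s·G(s) = K / (5·8·9·17) = (1/6120)·K.
e_ss = 1/K_v = 122.4 ⇒ K_v = 5/612 ⇒ K = (5/612)/(1/6120) = 50.

50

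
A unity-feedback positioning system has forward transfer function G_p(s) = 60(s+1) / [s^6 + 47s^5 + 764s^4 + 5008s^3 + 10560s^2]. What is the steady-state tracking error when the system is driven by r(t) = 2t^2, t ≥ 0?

704

Lowest-order denominator term is 10560s^2, so the open loop has 2 poles at the origin → type 2 system.
K_a = lim_{s→0} s^2·G_p(s) = 60·1 / 10560 = 1/176.
r(t) = 2t^2 gives R(s) = 4/s^3.
e_ss = 4/K_a = 4/(1/176) = 704.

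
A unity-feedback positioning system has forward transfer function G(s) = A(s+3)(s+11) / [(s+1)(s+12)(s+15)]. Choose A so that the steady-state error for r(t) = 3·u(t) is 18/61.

System type = 0 (no poles at s=0).
K_p = lim_{s→0} G(s) = A·3·11 / (1·12·15) = (11/60)·A.
e_ss = 3/(1 + K_p) = 18/61 ⇒ 1 + (11/60)·A = 61/6 ⇒ A = 50.

50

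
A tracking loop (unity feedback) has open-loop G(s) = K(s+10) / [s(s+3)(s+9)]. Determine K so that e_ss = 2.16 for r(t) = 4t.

The open loop has one pole at the origin → type 1 system.
K_v = lim_{s→0} s·G(s) = K·10 / (3·9) = (10/27)·K.
e_ss = 4/K_v = 2.16 ⇒ K_v = 50/27 ⇒ K = (50/27)/(10/27) = 5.

5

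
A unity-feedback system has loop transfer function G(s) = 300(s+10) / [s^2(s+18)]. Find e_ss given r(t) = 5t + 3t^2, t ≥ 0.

0.036

The open loop has two poles at the origin → type 2 system. Taking each input component in turn:
  • 5t: tracked with zero error.
  • 3t^2: e_ss = 6/K_a with K_a=500/3 → 0.036.
Total e_ss = 0.036.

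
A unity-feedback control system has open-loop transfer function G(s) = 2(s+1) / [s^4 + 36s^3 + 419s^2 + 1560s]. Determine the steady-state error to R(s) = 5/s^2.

Factoring s from the denominator leaves a polynomial with constant term 1560, so the system is type 1.
K_v = lim_{s→0} s·G(s) = 2·1 / 1560 = 1/780.
e_ss = 5/K_v = 5/(1/780) = 3900.

3900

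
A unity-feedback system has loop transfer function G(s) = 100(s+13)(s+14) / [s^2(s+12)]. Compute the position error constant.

infinity

K_p = lim_{s→0} G(s); with 2 poles at the origin the limit diverges, so K_p = ∞.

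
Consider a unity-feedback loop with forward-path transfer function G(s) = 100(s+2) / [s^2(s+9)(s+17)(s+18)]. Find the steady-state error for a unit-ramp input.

System type = 2 (two poles at s=0).
A type-2 system has K_v = ∞, so it tracks a ramp input with zero steady-state error.

0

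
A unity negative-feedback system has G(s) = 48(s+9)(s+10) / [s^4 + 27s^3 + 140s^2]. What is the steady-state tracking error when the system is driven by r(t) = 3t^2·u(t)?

7/36

Factoring s^2 from the denominator leaves a polynomial with constant term 140, so the system is type 2.
K_a = lim_{s→0} s^2·G(s) = 48·9·10 / 140 = 216/7.
r(t) = 3t^2 gives R(s) = 6/s^3.
e_ss = 6/K_a = 6/(216/7) = 7/36.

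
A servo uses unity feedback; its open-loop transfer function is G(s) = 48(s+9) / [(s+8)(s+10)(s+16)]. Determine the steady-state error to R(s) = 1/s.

G(s) has no factors of s in the denominator, so the system is type 0.
K_p = lim_{s→0} G(s) = 48·9 / (8·10·16) = 0.3375.
e_ss = 1/(1 + K_p) = 1/1.3375 = 80/107.

80/107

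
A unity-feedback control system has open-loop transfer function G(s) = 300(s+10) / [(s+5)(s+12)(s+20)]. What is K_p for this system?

2.5

The open loop has no poles at the origin → type 0 system.
K_p = lim_{s→0} G(s) = 300·10 / (5·12·20) = 2.5.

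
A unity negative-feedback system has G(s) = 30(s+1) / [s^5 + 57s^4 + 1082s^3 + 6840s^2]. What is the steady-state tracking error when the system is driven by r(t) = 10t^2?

Lowest-order denominator term is 6840s^2, so the open loop has 2 poles at the origin → type 2 system.
K_a = lim_{s→0} s^2·G(s) = 30·1 / 6840 = 1/228.
r(t) = 10t^2 gives R(s) = 20/s^3.
e_ss = 20/K_a = 20/(1/228) = 4560.

4560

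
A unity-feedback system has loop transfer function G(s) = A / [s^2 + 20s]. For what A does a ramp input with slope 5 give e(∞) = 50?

2

The denominator has no term below 20s — 1 pole at s=0, type 1.
K_v = lim_{s→0} s·G(s) = A / 20 = 0.05·A.
e_ss = 5/K_v = 50 ⇒ K_v = 0.1 ⇒ A = 0.1/0.05 = 2.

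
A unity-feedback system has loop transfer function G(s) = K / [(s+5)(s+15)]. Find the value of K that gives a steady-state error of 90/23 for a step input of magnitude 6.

G(s) has no factors of s in the denominator, so the system is type 0.
K_p = lim_{s→0} G(s) = K / (5·15) = (1/75)·K.
e_ss = 6/(1 + K_p) = 90/23 ⇒ 1 + (1/75)·K = 23/15 ⇒ K = 40.

40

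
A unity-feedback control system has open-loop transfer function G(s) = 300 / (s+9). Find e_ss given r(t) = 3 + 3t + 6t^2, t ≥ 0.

infinity

The open loop has no poles at the origin → type 0 system. Treating each term separately:
  • 3: e_ss = 3/(1+K_p) with K_p=100/3 → 9/103.
  • 3t: a type-0 system cannot track it, e_ss → ∞.
  • 6t^2: a type-0 system cannot track it, e_ss → ∞.
The unbounded component dominates.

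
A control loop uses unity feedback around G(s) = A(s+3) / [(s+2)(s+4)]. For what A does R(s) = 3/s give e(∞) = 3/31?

80

G(s) has no factors of s in the denominator, so the system is type 0.
K_p = lim_{s→0} G(s) = A·3 / (2·4) = 0.375·A.
e_ss = 3/(1 + K_p) = 3/31 ⇒ 1 + 0.375·A = 31 ⇒ A = 80.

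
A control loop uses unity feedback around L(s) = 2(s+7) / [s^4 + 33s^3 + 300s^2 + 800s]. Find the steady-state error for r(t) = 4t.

Factoring s from the denominator leaves a polynomial with constant term 800, so the system is type 1.
K_v = lim_{s→0} s·L(s) = 2·7 / 800 = 0.0175.
e_ss = 4/K_v = 4/0.0175 = 1600/7.

1600/7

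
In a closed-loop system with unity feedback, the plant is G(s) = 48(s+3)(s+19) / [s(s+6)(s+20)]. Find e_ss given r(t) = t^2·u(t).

System type = 1 (one pole at s=0).
For a type-1 system K_a = 0, so e_ss to a parabolic input is unbounded.

infinity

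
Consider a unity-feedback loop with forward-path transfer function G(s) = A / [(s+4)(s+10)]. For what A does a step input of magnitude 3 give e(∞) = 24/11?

No free integrators in G(s): this is a type 0 system.
K_p = lim_{s→0} G(s) = A / (4·10) = 0.025·A.
e_ss = 3/(1 + K_p) = 24/11 ⇒ 1 + 0.025·A = 1.375 ⇒ A = 15.

15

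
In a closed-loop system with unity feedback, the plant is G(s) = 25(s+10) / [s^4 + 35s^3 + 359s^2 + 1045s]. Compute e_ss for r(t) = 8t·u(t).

The denominator has no term below 1045s — 1 pole at s=0, type 1.
K_v = lim_{s→0} s·G(s) = 25·10 / 1045 = 50/209.
e_ss = 8/K_v = 8/(50/209) = 33.44.

33.44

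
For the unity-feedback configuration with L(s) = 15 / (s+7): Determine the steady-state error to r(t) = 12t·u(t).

L(s) has no factors of s in the denominator, so the system is type 0.
K_v = lim_{s→0} s·L(s) = 0; the steady-state error to this ramp input grows without bound.

infinity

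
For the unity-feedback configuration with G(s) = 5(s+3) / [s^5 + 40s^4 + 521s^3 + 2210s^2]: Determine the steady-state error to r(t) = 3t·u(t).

0

The denominator has no term below 2210s^2 — 2 poles at s=0, type 2.
K_v = ∞ for a type-2 system; e_ss to a ramp is zero.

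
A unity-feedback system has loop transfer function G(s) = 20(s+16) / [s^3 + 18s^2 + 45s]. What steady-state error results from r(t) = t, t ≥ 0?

9/64

Factoring s from the denominator leaves a polynomial with constant term 45, so the system is type 1.
K_v = lim_{s→0} s·G(s) = 20·16 / 45 = 64/9.
e_ss = 1/K_v = 1/(64/9) = 9/64.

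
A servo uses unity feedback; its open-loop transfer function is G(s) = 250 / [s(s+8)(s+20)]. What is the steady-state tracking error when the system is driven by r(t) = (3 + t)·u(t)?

System type = 1 (one pole at s=0). By superposition:
  • 3: tracked with zero error.
  • t: e_ss = 1/K_v with K_v=1.5625 → 0.64.
Total e_ss = 0.64.

0.64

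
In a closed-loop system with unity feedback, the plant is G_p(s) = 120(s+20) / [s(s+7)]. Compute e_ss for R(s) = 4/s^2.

7/600

G_p(s) has one factor of s in the denominator, so the system is type 1.
K_v = lim_{s→0} s·G_p(s) = 120·20 / (7) = 2400/7.
e_ss = 4/K_v = 4/(2400/7) = 7/600.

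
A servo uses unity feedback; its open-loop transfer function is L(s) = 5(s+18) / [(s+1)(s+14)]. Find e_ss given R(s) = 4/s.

7/13

L(s) has no factors of s in the denominator, so the system is type 0.
K_p = lim_{s→0} L(s) = 5·18 / (1·14) = 45/7.
e_ss = 4/(1 + K_p) = 4/(52/7) = 7/13.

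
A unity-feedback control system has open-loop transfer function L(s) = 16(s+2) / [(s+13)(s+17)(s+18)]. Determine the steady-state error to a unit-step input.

1989/2005

System type = 0 (no poles at s=0).
K_p = lim_{s→0} L(s) = 16·2 / (13·17·18) = 16/1989.
e_ss = 1/(1 + K_p) = 1/(2005/1989) = 1989/2005.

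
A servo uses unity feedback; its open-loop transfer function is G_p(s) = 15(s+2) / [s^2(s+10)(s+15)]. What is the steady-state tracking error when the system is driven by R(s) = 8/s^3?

System type = 2 (two poles at s=0).
K_a = lim_{s→0} s^2·G_p(s) = 15·2 / (10·15) = 0.2.
r(t) = 4t^2 gives R(s) = 8/s^3.
e_ss = 8/K_a = 8/0.2 = 40.

40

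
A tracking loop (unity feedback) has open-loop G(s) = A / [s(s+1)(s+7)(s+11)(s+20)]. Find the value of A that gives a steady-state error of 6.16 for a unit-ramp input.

System type = 1 (one pole at s=0).
K_v = lim_{s→0} s·G(s) = A / (1·7·11·20) = (1/1540)·A.
e_ss = 1/K_v = 6.16 ⇒ K_v = 25/154 ⇒ A = (25/154)/(1/1540) = 250.

250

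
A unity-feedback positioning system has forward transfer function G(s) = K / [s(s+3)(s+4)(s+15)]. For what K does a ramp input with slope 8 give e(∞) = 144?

10

System type = 1 (one pole at s=0).
K_v = lim_{s→0} s·G(s) = K / (3·4·15) = (1/180)·K.
e_ss = 8/K_v = 144 ⇒ K_v = 1/18 ⇒ K = (1/18)/(1/180) = 10.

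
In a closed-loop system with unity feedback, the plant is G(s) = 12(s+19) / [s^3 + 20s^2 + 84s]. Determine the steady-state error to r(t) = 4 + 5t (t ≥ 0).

Lowest-order denominator term is 84s, so the open loop has 1 pole at the origin → type 1 system. Taking each input component in turn:
  • 4: tracked with zero error.
  • 5t: e_ss = 5/K_v with K_v=19/7 → 35/19.
Total e_ss = 35/19.

35/19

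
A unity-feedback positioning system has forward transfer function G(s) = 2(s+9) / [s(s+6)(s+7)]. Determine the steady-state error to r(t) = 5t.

G(s) has one factor of s in the denominator, so the system is type 1.
K_v = lim_{s→0} s·G(s) = 2·9 / (6·7) = 3/7.
e_ss = 5/K_v = 5/(3/7) = 35/3.

35/3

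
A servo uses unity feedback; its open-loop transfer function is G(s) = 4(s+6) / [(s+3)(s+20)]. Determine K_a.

G(s) has no factors of s in the denominator, so the system is type 0.
K_a = lim_{s→0} s^2·G(s) = 0 (the extra factor of s kills the finite limit).

0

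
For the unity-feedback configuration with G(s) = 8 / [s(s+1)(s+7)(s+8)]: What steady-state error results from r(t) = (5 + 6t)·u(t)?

42

The open loop has one pole at the origin → type 1 system. Taking each input component in turn:
  • 5: tracked with zero error.
  • 6t: e_ss = 6/K_v with K_v=1/7 → 42.
Total e_ss = 42.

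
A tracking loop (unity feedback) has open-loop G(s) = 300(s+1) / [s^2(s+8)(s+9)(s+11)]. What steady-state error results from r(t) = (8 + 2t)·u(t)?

Two free integrators in G(s): this is a type 2 system. Taking each input component in turn:
  • 8: tracked with zero error.
  • 2t: tracked with zero error.
Total e_ss = 0.

0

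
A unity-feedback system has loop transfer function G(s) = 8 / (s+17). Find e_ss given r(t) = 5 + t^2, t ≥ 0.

infinity

G(s) has no factors of s in the denominator, so the system is type 0. Treating each term separately:
  • 5: e_ss = 5/(1+K_p) with K_p=8/17 → 3.4.
  • t^2: a type-0 system cannot track it, e_ss → ∞.
The unbounded component dominates.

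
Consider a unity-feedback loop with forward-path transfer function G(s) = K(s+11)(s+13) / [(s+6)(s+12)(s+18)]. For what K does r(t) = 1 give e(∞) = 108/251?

No free integrators in G(s): this is a type 0 system.
K_p = lim_{s→0} G(s) = K·11·13 / (6·12·18) = (143/1296)·K.
e_ss = 1/(1 + K_p) = 108/251 ⇒ 1 + (143/1296)·K = 251/108 ⇒ K = 12.

12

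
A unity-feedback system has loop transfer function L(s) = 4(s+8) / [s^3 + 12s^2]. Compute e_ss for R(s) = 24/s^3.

Factoring s^2 from the denominator leaves a polynomial with constant term 12, so the system is type 2.
K_a = lim_{s→0} s^2·L(s) = 4·8 / 12 = 8/3.
r(t) = 12t^2 gives R(s) = 24/s^3.
e_ss = 24/K_a = 24/(8/3) = 9.

9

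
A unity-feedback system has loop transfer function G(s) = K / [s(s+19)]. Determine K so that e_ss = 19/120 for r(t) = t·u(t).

The open loop has one pole at the origin → type 1 system.
K_v = lim_{s→0} s·G(s) = K / (19) = (1/19)·K.
e_ss = 1/K_v = 19/120 ⇒ K_v = 120/19 ⇒ K = (120/19)/(1/19) = 120.

120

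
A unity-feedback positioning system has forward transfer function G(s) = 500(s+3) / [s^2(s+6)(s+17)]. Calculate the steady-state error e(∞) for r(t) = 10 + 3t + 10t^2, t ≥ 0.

1.36

System type = 2 (two poles at s=0). By superposition:
  • 10: tracked with zero error.
  • 3t: tracked with zero error.
  • 10t^2: e_ss = 20/K_a with K_a=250/17 → 1.36.
Total e_ss = 1.36.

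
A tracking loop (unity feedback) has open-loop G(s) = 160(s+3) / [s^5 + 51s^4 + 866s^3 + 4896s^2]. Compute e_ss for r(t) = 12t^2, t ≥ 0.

Factoring s^2 from the denominator leaves a polynomial with constant term 4896, so the system is type 2.
K_a = lim_{s→0} s^2·G(s) = 160·3 / 4896 = 5/51.
r(t) = 12t^2 gives R(s) = 24/s^3.
e_ss = 24/K_a = 24/(5/51) = 244.8.

244.8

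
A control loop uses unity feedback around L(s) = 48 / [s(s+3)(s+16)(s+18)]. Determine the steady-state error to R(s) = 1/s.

One free integrator in L(s): this is a type 1 system.
K_p = ∞ for a type-1 system; e_ss to a step is zero.

0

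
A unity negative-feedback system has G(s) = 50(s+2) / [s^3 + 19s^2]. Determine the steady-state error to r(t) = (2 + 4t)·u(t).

Lowest-order denominator term is 19s^2, so the open loop has 2 poles at the origin → type 2 system. By superposition:
  • 2: tracked with zero error.
  • 4t: tracked with zero error.
Total e_ss = 0.

0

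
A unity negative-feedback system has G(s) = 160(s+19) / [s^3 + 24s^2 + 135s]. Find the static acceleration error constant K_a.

0

Lowest-order denominator term is 135s, so the open loop has 1 pole at the origin → type 1 system.
K_a = lim_{s→0} s^2·G(s) = 0 (the extra factor of s kills the finite limit).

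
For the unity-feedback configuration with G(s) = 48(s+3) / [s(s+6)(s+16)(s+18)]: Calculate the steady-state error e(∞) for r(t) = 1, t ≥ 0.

The open loop has one pole at the origin → type 1 system.
K_p = ∞ for a type-1 system; e_ss to a step is zero.

0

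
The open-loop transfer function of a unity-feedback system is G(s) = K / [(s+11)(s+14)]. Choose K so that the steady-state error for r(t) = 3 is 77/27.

No free integrators in G(s): this is a type 0 system.
K_p = lim_{s→0} G(s) = K / (11·14) = (1/154)·K.
e_ss = 3/(1 + K_p) = 77/27 ⇒ 1 + (1/154)·K = 81/77 ⇒ K = 8.

8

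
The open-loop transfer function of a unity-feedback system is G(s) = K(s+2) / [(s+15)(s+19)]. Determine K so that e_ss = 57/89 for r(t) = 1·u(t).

System type = 0 (no poles at s=0).
K_p = lim_{s→0} G(s) = K·2 / (15·19) = (2/285)·K.
e_ss = 1/(1 + K_p) = 57/89 ⇒ 1 + (2/285)·K = 89/57 ⇒ K = 80.

80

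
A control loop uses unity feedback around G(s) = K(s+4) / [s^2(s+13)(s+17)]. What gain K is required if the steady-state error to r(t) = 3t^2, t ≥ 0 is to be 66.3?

5

G(s) has two factors of s in the denominator, so the system is type 2.
K_a = lim_{s→0} s^2·G(s) = K·4 / (13·17) = (4/221)·K.
e_ss = 6/K_a = 66.3 ⇒ K_a = 20/221 ⇒ K = (20/221)/(4/221) = 5.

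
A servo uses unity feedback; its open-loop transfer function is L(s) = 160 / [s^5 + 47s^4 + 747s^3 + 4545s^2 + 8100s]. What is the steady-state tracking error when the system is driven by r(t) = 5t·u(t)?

253.125

Factoring s from the denominator leaves a polynomial with constant term 8100, so the system is type 1.
K_v = lim_{s→0} s·L(s) = 160 / 8100 = 8/405.
e_ss = 5/K_v = 5/(8/405) = 253.125.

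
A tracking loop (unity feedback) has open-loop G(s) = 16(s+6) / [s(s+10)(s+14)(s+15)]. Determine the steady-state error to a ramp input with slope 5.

109.375

One free integrator in G(s): this is a type 1 system.
K_v = lim_{s→0} s·G(s) = 16·6 / (10·14·15) = 8/175.
e_ss = 5/K_v = 5/(8/175) = 109.375.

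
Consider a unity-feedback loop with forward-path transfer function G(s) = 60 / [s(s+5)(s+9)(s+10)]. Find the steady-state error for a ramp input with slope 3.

22.5

G(s) has one factor of s in the denominator, so the system is type 1.
K_v = lim_{s→0} s·G(s) = 60 / (5·9·10) = 2/15.
e_ss = 3/K_v = 3/(2/15) = 22.5.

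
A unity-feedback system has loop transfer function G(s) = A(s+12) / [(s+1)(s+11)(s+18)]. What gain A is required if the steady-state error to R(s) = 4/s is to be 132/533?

No free integrators in G(s): this is a type 0 system.
K_p = lim_{s→0} G(s) = A·12 / (1·11·18) = (2/33)·A.
e_ss = 4/(1 + K_p) = 132/533 ⇒ 1 + (2/33)·A = 533/33 ⇒ A = 250.

250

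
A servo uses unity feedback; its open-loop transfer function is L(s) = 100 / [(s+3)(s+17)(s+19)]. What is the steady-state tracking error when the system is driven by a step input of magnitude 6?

L(s) has no factors of s in the denominator, so the system is type 0.
K_p = lim_{s→0} L(s) = 100 / (3·17·19) = 100/969.
e_ss = 6/(1 + K_p) = 6/(1069/969) = 5814/1069.

5814/1069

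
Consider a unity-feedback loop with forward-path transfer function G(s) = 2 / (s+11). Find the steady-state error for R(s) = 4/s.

The open loop has no poles at the origin → type 0 system.
K_p = lim_{s→0} G(s) = 2 / (11) = 2/11.
e_ss = 4/(1 + K_p) = 4/(13/11) = 44/13.

44/13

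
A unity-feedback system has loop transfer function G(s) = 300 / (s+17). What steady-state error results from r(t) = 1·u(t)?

17/317

The open loop has no poles at the origin → type 0 system.
K_p = lim_{s→0} G(s) = 300 / (17) = 300/17.
e_ss = 1/(1 + K_p) = 1/(317/17) = 17/317.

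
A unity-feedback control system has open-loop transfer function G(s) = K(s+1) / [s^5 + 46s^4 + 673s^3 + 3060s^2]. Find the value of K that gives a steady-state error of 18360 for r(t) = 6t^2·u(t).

2

Factoring s^2 from the denominator leaves a polynomial with constant term 3060, so the system is type 2.
K_a = lim_{s→0} s^2·G(s) = K·1 / 3060 = (1/3060)·K.
e_ss = 12/K_a = 18360 ⇒ K_a = 1/1530 ⇒ K = (1/1530)/(1/3060) = 2.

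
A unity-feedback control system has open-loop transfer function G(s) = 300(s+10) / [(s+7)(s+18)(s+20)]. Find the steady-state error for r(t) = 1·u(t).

G(s) has no factors of s in the denominator, so the system is type 0.
K_p = lim_{s→0} G(s) = 300·10 / (7·18·20) = 25/21.
e_ss = 1/(1 + K_p) = 1/(46/21) = 21/46.

21/46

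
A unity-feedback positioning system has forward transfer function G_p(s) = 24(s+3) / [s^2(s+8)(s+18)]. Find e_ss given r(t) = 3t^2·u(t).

12

The open loop has two poles at the origin → type 2 system.
K_a = lim_{s→0} s^2·G_p(s) = 24·3 / (8·18) = 0.5.
r(t) = 3t^2 gives R(s) = 6/s^3.
e_ss = 6/K_a = 6/0.5 = 12.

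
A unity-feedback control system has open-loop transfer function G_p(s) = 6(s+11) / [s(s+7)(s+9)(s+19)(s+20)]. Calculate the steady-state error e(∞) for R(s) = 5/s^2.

19950/11

System type = 1 (one pole at s=0).
K_v = lim_{s→0} s·G_p(s) = 6·11 / (7·9·19·20) = 11/3990.
e_ss = 5/K_v = 5/(11/3990) = 19950/11.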